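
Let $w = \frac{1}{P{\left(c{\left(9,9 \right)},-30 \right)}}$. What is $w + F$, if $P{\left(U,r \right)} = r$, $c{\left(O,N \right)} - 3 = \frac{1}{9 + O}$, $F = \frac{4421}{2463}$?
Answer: $\frac{14463}{8210} \approx 1.7616$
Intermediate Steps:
$F = \frac{4421}{2463}$ ($F = 4421 \cdot \frac{1}{2463} = \frac{4421}{2463} \approx 1.795$)
$c{\left(O,N \right)} = 3 + \frac{1}{9 + O}$
$w = - \frac{1}{30}$ ($w = \frac{1}{-30} = - \frac{1}{30} \approx -0.033333$)
$w + F = - \frac{1}{30} + \frac{4421}{2463} = \frac{14463}{8210}$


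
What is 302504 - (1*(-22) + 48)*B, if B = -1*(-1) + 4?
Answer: 302374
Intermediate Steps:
B = 5 (B = 1 + 4 = 5)
302504 - (1*(-22) + 48)*B = 302504 - (1*(-22) + 48)*5 = 302504 - (-22 + 48)*5 = 302504 - 26*5 = 302504 - 1*130 = 302504 - 130 = 302374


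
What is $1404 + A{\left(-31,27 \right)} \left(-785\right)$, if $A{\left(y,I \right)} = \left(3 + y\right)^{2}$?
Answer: $-614036$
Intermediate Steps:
$1404 + A{\left(-31,27 \right)} \left(-785\right) = 1404 + \left(3 - 31\right)^{2} \left(-785\right) = 1404 + \left(-28\right)^{2} \left(-785\right) = 1404 + 784 \left(-785\right) = 1404 - 615440 = -614036$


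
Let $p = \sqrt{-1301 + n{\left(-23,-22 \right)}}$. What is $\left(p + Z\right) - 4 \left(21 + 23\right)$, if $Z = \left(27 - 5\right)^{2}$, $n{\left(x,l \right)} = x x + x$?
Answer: $308 + i \sqrt{795} \approx 308.0 + 28.196 i$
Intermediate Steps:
$n{\left(x,l \right)} = x + x^{2}$ ($n{\left(x,l \right)} = x^{2} + x = x + x^{2}$)
$p = i \sqrt{795}$ ($p = \sqrt{-1301 - 23 \left(1 - 23\right)} = \sqrt{-1301 - -506} = \sqrt{-1301 + 506} = \sqrt{-795} = i \sqrt{795} \approx 28.196 i$)
$Z = 484$ ($Z = 22^{2} = 484$)
$\left(p + Z\right) - 4 \left(21 + 23\right) = \left(i \sqrt{795} + 484\right) - 4 \left(21 + 23\right) = \left(484 + i \sqrt{795}\right) - 176 = 308 + i \sqrt{795}$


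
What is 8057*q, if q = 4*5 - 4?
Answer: 128912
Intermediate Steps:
q = 16 (q = 20 - 4 = 16)
8057*q = 8057*16 = 128912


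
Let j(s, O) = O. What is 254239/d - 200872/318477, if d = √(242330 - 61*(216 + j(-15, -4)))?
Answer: -200872/318477 + 254239*√229398/229398 ≈ 530.19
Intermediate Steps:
d = √229398 (d = √(242330 - 61*(216 - 4)) = √(242330 - 61*212) = √(242330 - 12932) = √229398 ≈ 478.96)
254239/d - 200872/318477 = 254239/(√229398) - 200872/318477 = 254239*(√229398/229398) - 200872*1/318477 = 254239*√229398/229398 - 200872/318477 = -200872/318477 + 254239*√229398/229398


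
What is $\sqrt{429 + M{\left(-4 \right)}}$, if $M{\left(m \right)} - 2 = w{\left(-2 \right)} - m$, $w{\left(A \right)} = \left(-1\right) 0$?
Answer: $\sqrt{435} \approx 20.857$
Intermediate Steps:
$w{\left(A \right)} = 0$
$M{\left(m \right)} = 2 - m$ ($M{\left(m \right)} = 2 + \left(0 - m\right) = 2 - m$)
$\sqrt{429 + M{\left(-4 \right)}} = \sqrt{429 + \left(2 - -4\right)} = \sqrt{429 + \left(2 + 4\right)} = \sqrt{429 + 6} = \sqrt{435}$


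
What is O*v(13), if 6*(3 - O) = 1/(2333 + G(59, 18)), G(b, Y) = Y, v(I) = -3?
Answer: -42317/4702 ≈ -8.9998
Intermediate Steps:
O = 42317/14106 (O = 3 - 1/(6*(2333 + 18)) = 3 - ⅙/2351 = 3 - ⅙*1/2351 = 3 - 1/14106 = 42317/14106 ≈ 2.9999)
O*v(13) = (42317/14106)*(-3) = -42317/4702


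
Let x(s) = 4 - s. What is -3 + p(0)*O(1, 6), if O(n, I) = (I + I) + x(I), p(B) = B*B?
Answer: -3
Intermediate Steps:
p(B) = B²
O(n, I) = 4 + I (O(n, I) = (I + I) + (4 - I) = 2*I + (4 - I) = 4 + I)
-3 + p(0)*O(1, 6) = -3 + 0²*(4 + 6) = -3 + 0*10 = -3 + 0 = -3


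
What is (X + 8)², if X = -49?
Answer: 1681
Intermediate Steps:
(X + 8)² = (-49 + 8)² = (-41)² = 1681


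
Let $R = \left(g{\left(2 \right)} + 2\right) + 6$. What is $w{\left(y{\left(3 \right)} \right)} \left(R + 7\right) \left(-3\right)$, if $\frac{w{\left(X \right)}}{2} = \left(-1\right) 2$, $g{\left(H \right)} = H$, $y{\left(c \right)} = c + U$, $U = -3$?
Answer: $204$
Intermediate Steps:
$y{\left(c \right)} = -3 + c$ ($y{\left(c \right)} = c - 3 = -3 + c$)
$R = 10$ ($R = \left(2 + 2\right) + 6 = 4 + 6 = 10$)
$w{\left(X \right)} = -4$ ($w{\left(X \right)} = 2 \left(\left(-1\right) 2\right) = 2 \left(-2\right) = -4$)
$w{\left(y{\left(3 \right)} \right)} \left(R + 7\right) \left(-3\right) = - 4 \left(10 + 7\right) \left(-3\right) = \left(-4\right) 17 \left(-3\right) = \left(-68\right) \left(-3\right) = 204$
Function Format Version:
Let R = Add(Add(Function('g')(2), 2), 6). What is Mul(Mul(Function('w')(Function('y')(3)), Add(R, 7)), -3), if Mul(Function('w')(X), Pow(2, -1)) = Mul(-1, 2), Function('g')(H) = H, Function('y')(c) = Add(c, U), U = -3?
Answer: 204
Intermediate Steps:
Function('y')(c) = Add(-3, c) (Function('y')(c) = Add(c, -3) = Add(-3, c))
R = 10 (R = Add(Add(2, 2), 6) = Add(4, 6) = 10)
Function('w')(X) = -4 (Function('w')(X) = Mul(2, Mul(-1, 2)) = Mul(2, -2) = -4)
Mul(Mul(Function('w')(Function('y')(3)), Add(R, 7)), -3) = Mul(Mul(-4, Add(10, 7)), -3) = Mul(Mul(-4, 17), -3) = Mul(-68, -3) = 204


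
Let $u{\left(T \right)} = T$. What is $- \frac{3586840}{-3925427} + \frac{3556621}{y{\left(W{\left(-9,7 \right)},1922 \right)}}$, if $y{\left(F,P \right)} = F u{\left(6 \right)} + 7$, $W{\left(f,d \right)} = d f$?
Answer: $- \frac{13959925384527}{1456333417} \approx -9585.7$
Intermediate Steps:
$y{\left(F,P \right)} = 7 + 6 F$ ($y{\left(F,P \right)} = F 6 + 7 = 6 F + 7 = 7 + 6 F$)
$- \frac{3586840}{-3925427} + \frac{3556621}{y{\left(W{\left(-9,7 \right)},1922 \right)}} = - \frac{3586840}{-3925427} + \frac{3556621}{7 + 6 \cdot 7 \left(-9\right)} = \left(-3586840\right) \left(- \frac{1}{3925427}\right) + \frac{3556621}{7 + 6 \left(-63\right)} = \frac{3586840}{3925427} + \frac{3556621}{7 - 378} = \frac{3586840}{3925427} + \frac{3556621}{-371} = \frac{3586840}{3925427} + 3556621 \left(- \frac{1}{371}\right) = \frac{3586840}{3925427} - \frac{3556621}{371} = - \frac{13959925384527}{1456333417}$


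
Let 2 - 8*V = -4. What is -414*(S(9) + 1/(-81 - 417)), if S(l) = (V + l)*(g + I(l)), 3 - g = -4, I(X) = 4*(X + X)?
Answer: -52934523/166 ≈ -3.1888e+5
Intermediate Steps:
V = ¾ (V = ¼ - ⅛*(-4) = ¼ + ½ = ¾ ≈ 0.75000)
I(X) = 8*X (I(X) = 4*(2*X) = 8*X)
g = 7 (g = 3 - 1*(-4) = 3 + 4 = 7)
S(l) = (7 + 8*l)*(¾ + l) (S(l) = (¾ + l)*(7 + 8*l) = (7 + 8*l)*(¾ + l))
-414*(S(9) + 1/(-81 - 417)) = -414*((21/4 + 8*9² + 13*9) + 1/(-81 - 417)) = -414*((21/4 + 8*81 + 117) + 1/(-498)) = -414*((21/4 + 648 + 117) - 1/498) = -414*(3081/4 - 1/498) = -414*767167/996 = -52934523/166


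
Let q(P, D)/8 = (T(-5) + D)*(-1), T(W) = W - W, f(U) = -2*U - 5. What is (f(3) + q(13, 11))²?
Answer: 9801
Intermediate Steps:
f(U) = -5 - 2*U
T(W) = 0
q(P, D) = -8*D (q(P, D) = 8*((0 + D)*(-1)) = 8*(D*(-1)) = 8*(-D) = -8*D)
(f(3) + q(13, 11))² = ((-5 - 2*3) - 8*11)² = ((-5 - 6) - 88)² = (-11 - 88)² = (-99)² = 9801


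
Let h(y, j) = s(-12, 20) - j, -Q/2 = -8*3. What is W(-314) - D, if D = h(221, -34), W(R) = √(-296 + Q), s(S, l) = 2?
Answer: -36 + 2*I*√62 ≈ -36.0 + 15.748*I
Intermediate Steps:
Q = 48 (Q = -(-16)*3 = -2*(-24) = 48)
W(R) = 2*I*√62 (W(R) = √(-296 + 48) = √(-248) = 2*I*√62)
h(y, j) = 2 - j
D = 36 (D = 2 - 1*(-34) = 2 + 34 = 36)
W(-314) - D = 2*I*√62 - 1*36 = 2*I*√62 - 36 = -36 + 2*I*√62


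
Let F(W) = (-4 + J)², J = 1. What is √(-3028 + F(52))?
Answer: I*√3019 ≈ 54.945*I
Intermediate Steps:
F(W) = 9 (F(W) = (-4 + 1)² = (-3)² = 9)
√(-3028 + F(52)) = √(-3028 + 9) = √(-3019) = I*√3019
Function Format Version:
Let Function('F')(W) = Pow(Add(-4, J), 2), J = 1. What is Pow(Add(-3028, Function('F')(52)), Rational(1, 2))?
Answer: Mul(I, Pow(3019, Rational(1, 2))) ≈ Mul(54.945, I)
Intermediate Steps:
Function('F')(W) = 9 (Function('F')(W) = Pow(Add(-4, 1), 2) = Pow(-3, 2) = 9)
Pow(Add(-3028, Function('F')(52)), Rational(1, 2)) = Pow(Add(-3028, 9), Rational(1, 2)) = Pow(-3019, Rational(1, 2)) = Mul(I, Pow(3019, Rational(1, 2)))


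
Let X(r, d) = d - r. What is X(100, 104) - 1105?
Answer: -1101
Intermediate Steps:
X(100, 104) - 1105 = (104 - 1*100) - 1105 = (104 - 100) - 1105 = 4 - 1105 = -1101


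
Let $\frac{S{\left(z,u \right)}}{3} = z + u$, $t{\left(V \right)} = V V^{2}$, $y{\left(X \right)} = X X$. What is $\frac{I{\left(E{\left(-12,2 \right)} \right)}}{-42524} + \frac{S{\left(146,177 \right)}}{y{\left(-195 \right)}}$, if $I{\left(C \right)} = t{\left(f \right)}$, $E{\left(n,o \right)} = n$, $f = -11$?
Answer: $\frac{30605677}{538991700} \approx 0.056783$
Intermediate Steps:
$y{\left(X \right)} = X^{2}$
$t{\left(V \right)} = V^{3}$
$S{\left(z,u \right)} = 3 u + 3 z$ ($S{\left(z,u \right)} = 3 \left(z + u\right) = 3 \left(u + z\right) = 3 u + 3 z$)
$I{\left(C \right)} = -1331$ ($I{\left(C \right)} = \left(-11\right)^{3} = -1331$)
$\frac{I{\left(E{\left(-12,2 \right)} \right)}}{-42524} + \frac{S{\left(146,177 \right)}}{y{\left(-195 \right)}} = - \frac{1331}{-42524} + \frac{3 \cdot 177 + 3 \cdot 146}{\left(-195\right)^{2}} = \left(-1331\right) \left(- \frac{1}{42524}\right) + \frac{531 + 438}{38025} = \frac{1331}{42524} + 969 \cdot \frac{1}{38025} = \frac{1331}{42524} + \frac{323}{12675} = \frac{30605677}{538991700}$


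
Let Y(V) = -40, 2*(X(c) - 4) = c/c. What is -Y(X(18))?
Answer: 40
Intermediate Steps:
X(c) = 9/2 (X(c) = 4 + (c/c)/2 = 4 + (1/2)*1 = 4 + 1/2 = 9/2)
-Y(X(18)) = -1*(-40) = 40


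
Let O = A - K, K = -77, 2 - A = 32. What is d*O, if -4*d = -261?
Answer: 12267/4 ≈ 3066.8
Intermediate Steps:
A = -30 (A = 2 - 1*32 = 2 - 32 = -30)
d = 261/4 (d = -¼*(-261) = 261/4 ≈ 65.250)
O = 47 (O = -30 - 1*(-77) = -30 + 77 = 47)
d*O = (261/4)*47 = 12267/4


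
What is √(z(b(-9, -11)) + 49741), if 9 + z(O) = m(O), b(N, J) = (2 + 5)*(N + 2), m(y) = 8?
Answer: 2*√12435 ≈ 223.02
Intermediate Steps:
b(N, J) = 14 + 7*N (b(N, J) = 7*(2 + N) = 14 + 7*N)
z(O) = -1 (z(O) = -9 + 8 = -1)
√(z(b(-9, -11)) + 49741) = √(-1 + 49741) = √49740 = 2*√12435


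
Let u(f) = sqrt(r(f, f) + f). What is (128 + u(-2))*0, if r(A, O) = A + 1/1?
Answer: 0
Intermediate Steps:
r(A, O) = 1 + A (r(A, O) = A + 1 = 1 + A)
u(f) = sqrt(1 + 2*f) (u(f) = sqrt((1 + f) + f) = sqrt(1 + 2*f))
(128 + u(-2))*0 = (128 + sqrt(1 + 2*(-2)))*0 = (128 + sqrt(1 - 4))*0 = (128 + sqrt(-3))*0 = (128 + I*sqrt(3))*0 = 0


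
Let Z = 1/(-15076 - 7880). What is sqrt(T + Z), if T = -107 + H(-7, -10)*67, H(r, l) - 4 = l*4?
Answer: I*sqrt(331864360935)/11478 ≈ 50.19*I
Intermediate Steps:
H(r, l) = 4 + 4*l (H(r, l) = 4 + l*4 = 4 + 4*l)
Z = -1/22956 (Z = 1/(-22956) = -1/22956 ≈ -4.3562e-5)
T = -2519 (T = -107 + (4 + 4*(-10))*67 = -107 + (4 - 40)*67 = -107 - 36*67 = -107 - 2412 = -2519)
sqrt(T + Z) = sqrt(-2519 - 1/22956) = sqrt(-57826165/22956) = I*sqrt(331864360935)/11478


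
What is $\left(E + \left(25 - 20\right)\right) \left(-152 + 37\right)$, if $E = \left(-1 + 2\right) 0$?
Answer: $-575$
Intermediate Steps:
$E = 0$ ($E = 1 \cdot 0 = 0$)
$\left(E + \left(25 - 20\right)\right) \left(-152 + 37\right) = \left(0 + \left(25 - 20\right)\right) \left(-152 + 37\right) = \left(0 + 5\right) \left(-115\right) = 5 \left(-115\right) = -575$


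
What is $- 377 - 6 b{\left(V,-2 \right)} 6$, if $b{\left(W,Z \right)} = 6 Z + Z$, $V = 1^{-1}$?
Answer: $-190008$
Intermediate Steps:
$V = 1$
$b{\left(W,Z \right)} = 7 Z$
$- 377 - 6 b{\left(V,-2 \right)} 6 = - 377 - 6 \cdot 7 \left(-2\right) 6 = - 377 \left(-6\right) \left(-14\right) 6 = - 377 \cdot 84 \cdot 6 = \left(-377\right) 504 = -190008$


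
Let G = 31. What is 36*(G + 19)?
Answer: 1800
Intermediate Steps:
36*(G + 19) = 36*(31 + 19) = 36*50 = 1800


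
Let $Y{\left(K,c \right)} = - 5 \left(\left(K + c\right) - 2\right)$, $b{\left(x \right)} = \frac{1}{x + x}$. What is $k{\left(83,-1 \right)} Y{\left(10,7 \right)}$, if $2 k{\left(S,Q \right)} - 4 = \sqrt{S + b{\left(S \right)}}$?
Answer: $-150 - \frac{225 \sqrt{254146}}{332} \approx -491.65$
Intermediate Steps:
$b{\left(x \right)} = \frac{1}{2 x}$
$Y{\left(K,c \right)} = 10 - 5 K - 5 c$ ($Y{\left(K,c \right)} = - 5 \left(-2 + K + c\right) = 10 - 5 K - 5 c$)
$k{\left(S,Q \right)} = 2 + \frac{\sqrt{S + \frac{1}{2 S}}}{2}$
$k{\left(83,-1 \right)} Y{\left(10,7 \right)} = \left(2 + \frac{\sqrt{\frac{2}{83} + 4 \cdot 83}}{4}\right) \left(10 - 50 - 35\right) = \left(2 + \frac{\sqrt{2 \cdot \frac{1}{83} + 332}}{4}\right) \left(10 - 50 - 35\right) = \left(2 + \frac{\sqrt{\frac{2}{83} + 332}}{4}\right) \left(-75\right) = \left(2 + \frac{\sqrt{\frac{27558}{83}}}{4}\right) \left(-75\right) = \left(2 + \frac{\frac{3}{83} \sqrt{254146}}{4}\right) \left(-75\right) = \left(2 + \frac{3 \sqrt{254146}}{332}\right) \left(-75\right) = -150 - \frac{225 \sqrt{254146}}{332}$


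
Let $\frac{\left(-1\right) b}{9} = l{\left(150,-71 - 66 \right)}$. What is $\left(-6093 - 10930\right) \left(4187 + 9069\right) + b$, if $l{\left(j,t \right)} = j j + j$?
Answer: $-225860738$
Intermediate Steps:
$l{\left(j,t \right)} = j + j^{2}$ ($l{\left(j,t \right)} = j^{2} + j = j + j^{2}$)
$b = -203850$ ($b = - 9 \cdot 150 \left(1 + 150\right) = - 9 \cdot 150 \cdot 151 = \left(-9\right) 22650 = -203850$)
$\left(-6093 - 10930\right) \left(4187 + 9069\right) + b = \left(-6093 - 10930\right) \left(4187 + 9069\right) - 203850 = \left(-17023\right) 13256 - 203850 = -225656888 - 203850 = -225860738$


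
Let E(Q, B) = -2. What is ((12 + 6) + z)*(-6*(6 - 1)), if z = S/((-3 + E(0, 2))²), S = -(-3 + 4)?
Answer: -2694/5 ≈ -538.80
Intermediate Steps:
S = -1 (S = -1*1 = -1)
z = -1/25 (z = -1/((-3 - 2)²) = -1/((-5)²) = -1/25 ≈ -0.040000)
((12 + 6) + z)*(-6*(6 - 1)) = ((12 + 6) - 1/25)*(-6*(6 - 1)) = (18 - 1/25)*(-6*5) = (449/25)*(-30) = -2694/5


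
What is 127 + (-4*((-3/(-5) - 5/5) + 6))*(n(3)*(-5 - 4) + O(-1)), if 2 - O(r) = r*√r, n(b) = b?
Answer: 687 - 112*I/5 ≈ 687.0 - 22.4*I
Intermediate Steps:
O(r) = 2 - r^(3/2) (O(r) = 2 - r*√r = 2 - r^(3/2))
127 + (-4*((-3/(-5) - 5/5) + 6))*(n(3)*(-5 - 4) + O(-1)) = 127 + (-4*((-3/(-5) - 5/5) + 6))*(3*(-5 - 4) + (2 - (-1)^(3/2))) = 127 + (-4*((-3*(-⅕) - 5*⅕) + 6))*(3*(-9) + (2 - (-1)*I)) = 127 + (-4*((⅗ - 1) + 6))*(-27 + (2 + I)) = 127 + (-4*(-⅖ + 6))*(-25 + I) = 127 + (-4*28/5)*(-25 + I) = 127 - 112*(-25 + I)/5 = 127 + (560 - 112*I/5) = 687 - 112*I/5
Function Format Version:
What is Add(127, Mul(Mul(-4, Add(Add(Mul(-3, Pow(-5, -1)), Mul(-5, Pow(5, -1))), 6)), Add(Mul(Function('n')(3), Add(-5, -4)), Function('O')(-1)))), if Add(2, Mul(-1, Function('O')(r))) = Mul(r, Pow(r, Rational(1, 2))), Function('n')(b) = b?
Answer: Add(687, Mul(Rational(-112, 5), I)) ≈ Add(687.00, Mul(-22.400, I))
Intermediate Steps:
Function('O')(r) = Add(2, Mul(-1, Pow(r, Rational(3, 2)))) (Function('O')(r) = Add(2, Mul(-1, Mul(r, Pow(r, Rational(1, 2))))) = Add(2, Mul(-1, Pow(r, Rational(3, 2)))))
Add(127, Mul(Mul(-4, Add(Add(Mul(-3, Pow(-5, -1)), Mul(-5, Pow(5, -1))), 6)), Add(Mul(Function('n')(3), Add(-5, -4)), Function('O')(-1)))) = Add(127, Mul(Mul(-4, Add(Add(Mul(-3, Pow(-5, -1)), Mul(-5, Pow(5, -1))), 6)), Add(Mul(3, Add(-5, -4)), Add(2, Mul(-1, Pow(-1, Rational(3, 2))))))) = Add(127, Mul(Mul(-4, Add(Add(Mul(-3, Rational(-1, 5)), Mul(-5, Rational(1, 5))), 6)), Add(Mul(3, -9), Add(2, Mul(-1, Mul(-1, I)))))) = Add(127, Mul(Mul(-4, Add(Add(Rational(3, 5), -1), 6)), Add(-27, Add(2, I)))) = Add(127, Mul(Mul(-4, Add(Rational(-2, 5), 6)), Add(-25, I))) = Add(127, Mul(Mul(-4, Rational(28, 5)), Add(-25, I))) = Add(127, Mul(Rational(-112, 5), Add(-25, I))) = Add(127, Add(560, Mul(Rational(-112, 5), I))) = Add(687, Mul(Rational(-112, 5), I))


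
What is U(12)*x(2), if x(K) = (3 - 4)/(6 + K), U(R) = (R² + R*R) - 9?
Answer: -279/8 ≈ -34.875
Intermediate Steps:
U(R) = -9 + 2*R² (U(R) = (R² + R²) - 9 = 2*R² - 9 = -9 + 2*R²)
x(K) = -1/(6 + K)
U(12)*x(2) = (-9 + 2*12²)*(-1/(6 + 2)) = (-9 + 2*144)*(-1/8) = (-9 + 288)*(-1*⅛) = 279*(-⅛) = -279/8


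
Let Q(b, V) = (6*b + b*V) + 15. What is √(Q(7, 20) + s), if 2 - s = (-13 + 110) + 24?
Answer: √78 ≈ 8.8318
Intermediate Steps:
Q(b, V) = 15 + 6*b + V*b (Q(b, V) = (6*b + V*b) + 15 = 15 + 6*b + V*b)
s = -119 (s = 2 - ((-13 + 110) + 24) = 2 - (97 + 24) = 2 - 1*121 = 2 - 121 = -119)
√(Q(7, 20) + s) = √((15 + 6*7 + 20*7) - 119) = √((15 + 42 + 140) - 119) = √(197 - 119) = √78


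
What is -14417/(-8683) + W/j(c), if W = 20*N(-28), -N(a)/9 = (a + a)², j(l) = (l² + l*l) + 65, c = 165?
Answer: -823087417/94670749 ≈ -8.6942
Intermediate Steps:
j(l) = 65 + 2*l² (j(l) = (l² + l²) + 65 = 2*l² + 65 = 65 + 2*l²)
N(a) = -36*a² (N(a) = -9*(a + a)² = -9*4*a² = -36*a²)
W = -564480 (W = 20*(-36*(-28)²) = 20*(-36*784) = 20*(-28224) = -564480)
-14417/(-8683) + W/j(c) = -14417/(-8683) - 564480/(65 + 2*165²) = -14417*(-1/8683) - 564480/(65 + 2*27225) = 14417/8683 - 564480/(65 + 54450) = 14417/8683 - 564480/54515 = 14417/8683 - 564480*1/54515 = 14417/8683 - 112896/10903 = -823087417/94670749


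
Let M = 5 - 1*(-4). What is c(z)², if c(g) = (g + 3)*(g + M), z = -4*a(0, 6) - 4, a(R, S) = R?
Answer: 25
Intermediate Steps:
M = 9 (M = 5 + 4 = 9)
z = -4 (z = -4*0 - 4 = 0 - 4 = -4)
c(g) = (3 + g)*(9 + g) (c(g) = (g + 3)*(g + 9) = (3 + g)*(9 + g))
c(z)² = (27 + (-4)² + 12*(-4))² = (27 + 16 - 48)² = (-5)² = 25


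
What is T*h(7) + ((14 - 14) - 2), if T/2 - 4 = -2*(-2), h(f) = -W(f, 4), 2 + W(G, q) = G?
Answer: -82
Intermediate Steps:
W(G, q) = -2 + G
h(f) = 2 - f (h(f) = -(-2 + f) = 2 - f)
T = 16 (T = 8 + 2*(-2*(-2)) = 8 + 2*4 = 8 + 8 = 16)
T*h(7) + ((14 - 14) - 2) = 16*(2 - 1*7) + ((14 - 14) - 2) = 16*(2 - 7) + (0 - 2) = 16*(-5) - 2 = -80 - 2 = -82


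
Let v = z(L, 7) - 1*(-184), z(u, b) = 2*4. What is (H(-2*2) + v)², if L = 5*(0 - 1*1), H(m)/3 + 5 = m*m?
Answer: 50625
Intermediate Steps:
H(m) = -15 + 3*m² (H(m) = -15 + 3*(m*m) = -15 + 3*m²)
L = -5 (L = 5*(0 - 1) = 5*(-1) = -5)
z(u, b) = 8
v = 192 (v = 8 - 1*(-184) = 8 + 184 = 192)
(H(-2*2) + v)² = ((-15 + 3*(-2*2)²) + 192)² = ((-15 + 3*(-4)²) + 192)² = ((-15 + 3*16) + 192)² = ((-15 + 48) + 192)² = (33 + 192)² = 225² = 50625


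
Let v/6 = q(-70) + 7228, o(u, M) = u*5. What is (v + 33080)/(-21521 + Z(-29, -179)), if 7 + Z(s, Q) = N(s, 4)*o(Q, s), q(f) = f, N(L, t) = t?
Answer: -19007/6277 ≈ -3.0280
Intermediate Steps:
o(u, M) = 5*u
Z(s, Q) = -7 + 20*Q (Z(s, Q) = -7 + 4*(5*Q) = -7 + 20*Q)
v = 42948 (v = 6*(-70 + 7228) = 6*7158 = 42948)
(v + 33080)/(-21521 + Z(-29, -179)) = (42948 + 33080)/(-21521 + (-7 + 20*(-179))) = 76028/(-21521 + (-7 - 3580)) = 76028/(-21521 - 3587) = 76028/(-25108) = 76028*(-1/25108) = -19007/6277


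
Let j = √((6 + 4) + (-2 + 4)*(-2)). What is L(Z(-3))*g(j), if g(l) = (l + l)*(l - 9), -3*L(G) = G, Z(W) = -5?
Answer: 20 - 30*√6 ≈ -53.485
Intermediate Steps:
L(G) = -G/3
j = √6 (j = √(10 + 2*(-2)) = √(10 - 4) = √6 ≈ 2.4495)
g(l) = 2*l*(-9 + l) (g(l) = (2*l)*(-9 + l) = 2*l*(-9 + l))
L(Z(-3))*g(j) = (-⅓*(-5))*(2*√6*(-9 + √6)) = 5*(2*√6*(-9 + √6))/3 = 10*√6*(-9 + √6)/3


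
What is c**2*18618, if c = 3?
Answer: 167562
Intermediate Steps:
c**2*18618 = 3**2*18618 = 9*18618 = 167562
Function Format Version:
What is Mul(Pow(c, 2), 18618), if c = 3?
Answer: 167562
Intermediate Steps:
Mul(Pow(c, 2), 18618) = Mul(Pow(3, 2), 18618) = Mul(9, 18618) = 167562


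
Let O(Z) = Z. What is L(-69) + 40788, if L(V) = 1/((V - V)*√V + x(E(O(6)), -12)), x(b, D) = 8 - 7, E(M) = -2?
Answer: 40789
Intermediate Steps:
x(b, D) = 1
L(V) = 1 (L(V) = 1/((V - V)*√V + 1) = 1/(0*√V + 1) = 1/(0 + 1) = 1/1 = 1)
L(-69) + 40788 = 1 + 40788 = 40789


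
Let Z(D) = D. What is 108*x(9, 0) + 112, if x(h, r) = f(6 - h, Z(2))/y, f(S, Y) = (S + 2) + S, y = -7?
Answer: 1216/7 ≈ 173.71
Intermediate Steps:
f(S, Y) = 2 + 2*S (f(S, Y) = (2 + S) + S = 2 + 2*S)
x(h, r) = -2 + 2*h/7 (x(h, r) = (2 + 2*(6 - h))/(-7) = (2 + (12 - 2*h))*(-1/7) = (14 - 2*h)*(-1/7) = -2 + 2*h/7)
108*x(9, 0) + 112 = 108*(-2 + (2/7)*9) + 112 = 108*(-2 + 18/7) + 112 = 108*(4/7) + 112 = 432/7 + 112 = 1216/7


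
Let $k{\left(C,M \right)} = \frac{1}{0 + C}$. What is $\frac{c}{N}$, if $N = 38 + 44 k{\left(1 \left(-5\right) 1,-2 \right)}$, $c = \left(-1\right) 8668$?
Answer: $- \frac{21670}{73} \approx -296.85$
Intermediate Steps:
$k{\left(C,M \right)} = \frac{1}{C}$
$c = -8668$
$N = \frac{146}{5}$ ($N = 38 + \frac{44}{1 \left(-5\right) 1} = 38 + \frac{44}{\left(-5\right) 1} = 38 + \frac{44}{-5} = 38 + 44 \left(- \frac{1}{5}\right) = 38 - \frac{44}{5} = \frac{146}{5} \approx 29.2$)
$\frac{c}{N} = - \frac{8668}{\frac{146}{5}} = \left(-8668\right) \frac{5}{146} = - \frac{21670}{73}$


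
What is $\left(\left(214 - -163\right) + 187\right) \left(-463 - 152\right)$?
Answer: $-346860$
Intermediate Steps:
$\left(\left(214 - -163\right) + 187\right) \left(-463 - 152\right) = \left(\left(214 + 163\right) + 187\right) \left(-463 + \left(-175 + 23\right)\right) = \left(377 + 187\right) \left(-463 - 152\right) = 564 \left(-615\right) = -346860$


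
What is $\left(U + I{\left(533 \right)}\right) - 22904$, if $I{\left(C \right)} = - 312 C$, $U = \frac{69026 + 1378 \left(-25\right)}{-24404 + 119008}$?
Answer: $- \frac{4474760556}{23651} \approx -1.892 \cdot 10^{5}$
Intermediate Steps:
$U = \frac{8644}{23651}$ ($U = \frac{69026 - 34450}{94604} = 34576 \cdot \frac{1}{94604} = \frac{8644}{23651} \approx 0.36548$)
$\left(U + I{\left(533 \right)}\right) - 22904 = \left(\frac{8644}{23651} - 166296\right) - 22904 = - \frac{3933058052}{23651} - 22904 = - \frac{4474760556}{23651}$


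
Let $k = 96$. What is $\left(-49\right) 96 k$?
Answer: $-451584$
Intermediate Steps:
$\left(-49\right) 96 k = \left(-49\right) 96 \cdot 96 = \left(-4704\right) 96 = -451584$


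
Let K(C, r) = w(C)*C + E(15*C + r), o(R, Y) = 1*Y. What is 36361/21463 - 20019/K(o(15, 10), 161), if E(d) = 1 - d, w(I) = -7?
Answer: 34114229/627380 ≈ 54.376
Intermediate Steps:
o(R, Y) = Y
K(C, r) = 1 - r - 22*C (K(C, r) = -7*C + (1 - (15*C + r)) = -7*C + (1 - (r + 15*C)) = -7*C + (1 + (-r - 15*C)) = -7*C + (1 - r - 15*C) = 1 - r - 22*C)
36361/21463 - 20019/K(o(15, 10), 161) = 36361/21463 - 20019/(1 - 1*161 - 22*10) = 36361*(1/21463) - 20019/(1 - 161 - 220) = 2797/1651 - 20019/(-380) = 2797/1651 - 20019*(-1/380) = 2797/1651 + 20019/380 = 34114229/627380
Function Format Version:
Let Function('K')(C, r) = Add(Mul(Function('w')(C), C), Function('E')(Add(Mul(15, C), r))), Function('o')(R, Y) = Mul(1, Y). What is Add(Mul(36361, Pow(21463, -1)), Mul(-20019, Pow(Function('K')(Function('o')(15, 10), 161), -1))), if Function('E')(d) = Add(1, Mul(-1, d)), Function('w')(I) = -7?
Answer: Rational(34114229, 627380) ≈ 54.376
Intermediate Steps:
Function('o')(R, Y) = Y
Function('K')(C, r) = Add(1, Mul(-1, r), Mul(-22, C)) (Function('K')(C, r) = Add(Mul(-7, C), Add(1, Mul(-1, Add(Mul(15, C), r)))) = Add(Mul(-7, C), Add(1, Mul(-1, Add(r, Mul(15, C))))) = Add(Mul(-7, C), Add(1, Add(Mul(-1, r), Mul(-15, C)))) = Add(Mul(-7, C), Add(1, Mul(-1, r), Mul(-15, C))) = Add(1, Mul(-1, r), Mul(-22, C)))
Add(Mul(36361, Pow(21463, -1)), Mul(-20019, Pow(Function('K')(Function('o')(15, 10), 161), -1))) = Add(Mul(36361, Pow(21463, -1)), Mul(-20019, Pow(Add(1, Mul(-1, 161), Mul(-22, 10)), -1))) = Add(Mul(36361, Rational(1, 21463)), Mul(-20019, Pow(Add(1, -161, -220), -1))) = Add(Rational(2797, 1651), Mul(-20019, Pow(-380, -1))) = Add(Rational(2797, 1651), Mul(-20019, Rational(-1, 380))) = Add(Rational(2797, 1651), Rational(20019, 380)) = Rational(34114229, 627380)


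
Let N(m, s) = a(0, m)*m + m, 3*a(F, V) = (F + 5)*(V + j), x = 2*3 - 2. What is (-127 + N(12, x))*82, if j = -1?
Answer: 8610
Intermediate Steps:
x = 4 (x = 6 - 2 = 4)
a(F, V) = (-1 + V)*(5 + F)/3 (a(F, V) = ((F + 5)*(V - 1))/3 = ((5 + F)*(-1 + V))/3 = ((-1 + V)*(5 + F))/3 = (-1 + V)*(5 + F)/3)
N(m, s) = m + m*(-5/3 + 5*m/3) (N(m, s) = (-5/3 - ⅓*0 + 5*m/3 + (⅓)*0*m)*m + m = (-5/3 + 0 + 5*m/3 + 0)*m + m = (-5/3 + 5*m/3)*m + m = m*(-5/3 + 5*m/3) + m = m + m*(-5/3 + 5*m/3))
(-127 + N(12, x))*82 = (-127 + (⅓)*12*(-2 + 5*12))*82 = (-127 + (⅓)*12*(-2 + 60))*82 = (-127 + (⅓)*12*58)*82 = (-127 + 232)*82 = 105*82 = 8610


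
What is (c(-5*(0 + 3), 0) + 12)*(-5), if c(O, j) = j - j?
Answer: -60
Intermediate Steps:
c(O, j) = 0
(c(-5*(0 + 3), 0) + 12)*(-5) = (0 + 12)*(-5) = 12*(-5) = -60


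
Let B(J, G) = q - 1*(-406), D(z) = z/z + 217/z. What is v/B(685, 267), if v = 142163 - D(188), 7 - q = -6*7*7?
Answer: 26726239/132916 ≈ 201.08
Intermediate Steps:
D(z) = 1 + 217/z
q = 301 (q = 7 - (-6*7)*7 = 7 - (-42)*7 = 7 - 1*(-294) = 7 + 294 = 301)
B(J, G) = 707 (B(J, G) = 301 - 1*(-406) = 301 + 406 = 707)
v = 26726239/188 (v = 142163 - (217 + 188)/188 = 142163 - 405/188 = 26726239/188 ≈ 1.4216e+5)
v/B(685, 267) = (26726239/188)/707 = (26726239/188)*(1/707) = 26726239/132916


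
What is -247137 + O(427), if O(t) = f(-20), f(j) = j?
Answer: -247157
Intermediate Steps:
O(t) = -20
-247137 + O(427) = -247137 - 20 = -247157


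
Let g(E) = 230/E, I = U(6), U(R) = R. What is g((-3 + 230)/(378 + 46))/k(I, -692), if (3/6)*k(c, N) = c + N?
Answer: -24380/77861 ≈ -0.31312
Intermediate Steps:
I = 6
k(c, N) = 2*N + 2*c (k(c, N) = 2*(c + N) = 2*(N + c) = 2*N + 2*c)
g((-3 + 230)/(378 + 46))/k(I, -692) = (230/(((-3 + 230)/(378 + 46))))/(2*(-692) + 2*6) = (230/((227/424)))/(-1384 + 12) = (230/((227*(1/424))))/(-1372) = (230/(227/424))*(-1/1372) = (230*(424/227))*(-1/1372) = (97520/227)*(-1/1372) = -24380/77861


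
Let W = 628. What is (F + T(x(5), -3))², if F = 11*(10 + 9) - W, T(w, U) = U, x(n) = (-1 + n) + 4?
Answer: 178084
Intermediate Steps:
x(n) = 3 + n
F = -419 (F = 11*(10 + 9) - 1*628 = 11*19 - 628 = 209 - 628 = -419)
(F + T(x(5), -3))² = (-419 - 3)² = (-422)² = 178084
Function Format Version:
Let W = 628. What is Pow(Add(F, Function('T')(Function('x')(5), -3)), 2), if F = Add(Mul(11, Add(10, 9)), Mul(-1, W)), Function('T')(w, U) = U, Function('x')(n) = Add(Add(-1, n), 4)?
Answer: 178084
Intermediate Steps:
Function('x')(n) = Add(3, n)
F = -419 (F = Add(Mul(11, Add(10, 9)), Mul(-1, 628)) = Add(Mul(11, 19), -628) = Add(209, -628) = -419)
Pow(Add(F, Function('T')(Function('x')(5), -3)), 2) = Pow(Add(-419, -3), 2) = Pow(-422, 2) = 178084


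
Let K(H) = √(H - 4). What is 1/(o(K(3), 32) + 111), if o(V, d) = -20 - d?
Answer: 1/59 ≈ 0.016949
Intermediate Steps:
K(H) = √(-4 + H)
1/(o(K(3), 32) + 111) = 1/((-20 - 1*32) + 111) = 1/((-20 - 32) + 111) = 1/(-52 + 111) = 1/59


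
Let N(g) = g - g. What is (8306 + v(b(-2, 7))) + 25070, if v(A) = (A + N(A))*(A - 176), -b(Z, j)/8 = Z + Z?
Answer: 28768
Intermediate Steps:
b(Z, j) = -16*Z (b(Z, j) = -8*(Z + Z) = -16*Z)
N(g) = 0
v(A) = A*(-176 + A) (v(A) = (A + 0)*(A - 176) = A*(-176 + A))
(8306 + v(b(-2, 7))) + 25070 = (8306 + (-16*(-2))*(-176 - 16*(-2))) + 25070 = (8306 + 32*(-176 + 32)) + 25070 = (8306 + 32*(-144)) + 25070 = (8306 - 4608) + 25070 = 3698 + 25070 = 28768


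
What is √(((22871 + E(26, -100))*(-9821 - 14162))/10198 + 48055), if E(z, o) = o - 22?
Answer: I*√566237596646/10198 ≈ 73.788*I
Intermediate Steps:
E(z, o) = -22 + o
√(((22871 + E(26, -100))*(-9821 - 14162))/10198 + 48055) = √(((22871 + (-22 - 100))*(-9821 - 14162))/10198 + 48055) = √(((22871 - 122)*(-23983))*(1/10198) + 48055) = √((22749*(-23983))*(1/10198) + 48055) = √(-545589267*1/10198 + 48055) = √(-545589267/10198 + 48055) = √(-55524377/10198) = I*√566237596646/10198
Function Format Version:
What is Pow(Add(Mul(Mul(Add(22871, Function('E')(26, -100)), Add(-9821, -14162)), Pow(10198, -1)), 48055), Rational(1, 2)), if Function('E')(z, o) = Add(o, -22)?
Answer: Mul(Rational(1, 10198), I, Pow(566237596646, Rational(1, 2))) ≈ Mul(73.788, I)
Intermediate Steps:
Function('E')(z, o) = Add(-22, o)
Pow(Add(Mul(Mul(Add(22871, Function('E')(26, -100)), Add(-9821, -14162)), Pow(10198, -1)), 48055), Rational(1, 2)) = Pow(Add(Mul(Mul(Add(22871, Add(-22, -100)), Add(-9821, -14162)), Pow(10198, -1)), 48055), Rational(1, 2)) = Pow(Add(Mul(Mul(Add(22871, -122), -23983), Rational(1, 10198)), 48055), Rational(1, 2)) = Pow(Add(Mul(Mul(22749, -23983), Rational(1, 10198)), 48055), Rational(1, 2)) = Pow(Add(Mul(-545589267, Rational(1, 10198)), 48055), Rational(1, 2)) = Pow(Add(Rational(-545589267, 10198), 48055), Rational(1, 2)) = Pow(Rational(-55524377, 10198), Rational(1, 2)) = Mul(Rational(1, 10198), I, Pow(566237596646, Rational(1, 2)))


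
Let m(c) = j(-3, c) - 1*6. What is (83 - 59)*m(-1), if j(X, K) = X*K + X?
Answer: -144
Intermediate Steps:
j(X, K) = X + K*X (j(X, K) = K*X + X = X + K*X)
m(c) = -9 - 3*c (m(c) = -3*(1 + c) - 1*6 = (-3 - 3*c) - 6 = -9 - 3*c)
(83 - 59)*m(-1) = (83 - 59)*(-9 - 3*(-1)) = 24*(-9 + 3) = 24*(-6) = -144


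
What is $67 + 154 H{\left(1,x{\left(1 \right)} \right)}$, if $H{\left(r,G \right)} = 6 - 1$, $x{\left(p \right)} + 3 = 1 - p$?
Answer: $837$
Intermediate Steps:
$x{\left(p \right)} = -2 - p$ ($x{\left(p \right)} = -3 - \left(-1 + p\right) = -2 - p$)
$H{\left(r,G \right)} = 5$ ($H{\left(r,G \right)} = 6 - 1 = 5$)
$67 + 154 H{\left(1,x{\left(1 \right)} \right)} = 67 + 154 \cdot 5 = 67 + 770 = 837$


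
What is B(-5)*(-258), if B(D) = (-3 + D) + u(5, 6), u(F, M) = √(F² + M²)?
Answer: 2064 - 258*√61 ≈ 48.956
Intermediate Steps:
B(D) = -3 + D + √61 (B(D) = (-3 + D) + √(5² + 6²) = (-3 + D) + √(25 + 36) = (-3 + D) + √61 = -3 + D + √61)
B(-5)*(-258) = (-3 - 5 + √61)*(-258) = (-8 + √61)*(-258) = 2064 - 258*√61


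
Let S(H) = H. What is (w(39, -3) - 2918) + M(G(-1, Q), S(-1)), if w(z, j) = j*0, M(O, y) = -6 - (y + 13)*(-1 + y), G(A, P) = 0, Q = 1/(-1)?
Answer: -2900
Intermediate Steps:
Q = -1
M(O, y) = -6 - (-1 + y)*(13 + y) (M(O, y) = -6 - (13 + y)*(-1 + y) = -6 - (-1 + y)*(13 + y))
w(z, j) = 0
(w(39, -3) - 2918) + M(G(-1, Q), S(-1)) = (0 - 2918) + (7 - 1*(-1)² - 12*(-1)) = -2918 + (7 - 1*1 + 12) = -2918 + (7 - 1 + 12) = -2918 + 18 = -2900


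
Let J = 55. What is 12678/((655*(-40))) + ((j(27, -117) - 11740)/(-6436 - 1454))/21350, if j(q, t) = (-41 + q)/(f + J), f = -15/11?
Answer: -262466480849/542484018125 ≈ -0.48382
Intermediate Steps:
f = -15/11 (f = -15*1/11 = -15/11 ≈ -1.3636)
j(q, t) = -451/590 + 11*q/590 (j(q, t) = (-41 + q)/(-15/11 + 55) = (-41 + q)/(590/11) = (-41 + q)*(11/590) = -451/590 + 11*q/590)
12678/((655*(-40))) + ((j(27, -117) - 11740)/(-6436 - 1454))/21350 = 12678/((655*(-40))) + (((-451/590 + (11/590)*27) - 11740)/(-6436 - 1454))/21350 = 12678/(-26200) + (((-451/590 + 297/590) - 11740)/(-7890))*(1/21350) = 12678*(-1/26200) + ((-77/295 - 11740)*(-1/7890))*(1/21350) = -6339/13100 - 3463377/295*(-1/7890)*(1/21350) = -6339/13100 + (1154459/775850)*(1/21350) = -6339/13100 + 1154459/16564397500 = -262466480849/542484018125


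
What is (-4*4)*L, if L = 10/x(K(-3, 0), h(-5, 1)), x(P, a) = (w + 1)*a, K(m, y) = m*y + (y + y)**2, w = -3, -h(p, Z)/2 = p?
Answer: 8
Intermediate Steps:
h(p, Z) = -2*p
K(m, y) = 4*y**2 + m*y (K(m, y) = m*y + (2*y)**2 = m*y + 4*y**2 = 4*y**2 + m*y)
x(P, a) = -2*a (x(P, a) = (-3 + 1)*a = -2*a)
L = -1/2 (L = 10/((-(-4)*(-5))) = 10/((-2*10)) = 10/(-20) = 10*(-1/20) = -1/2 ≈ -0.50000)
(-4*4)*L = -4*4*(-1/2) = -16*(-1/2) = 8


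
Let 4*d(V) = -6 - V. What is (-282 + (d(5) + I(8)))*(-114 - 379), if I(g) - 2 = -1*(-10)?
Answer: 537863/4 ≈ 1.3447e+5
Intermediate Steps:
I(g) = 12 (I(g) = 2 - 1*(-10) = 2 + 10 = 12)
d(V) = -3/2 - V/4 (d(V) = (-6 - V)/4 = -3/2 - V/4)
(-282 + (d(5) + I(8)))*(-114 - 379) = (-282 + ((-3/2 - ¼*5) + 12))*(-114 - 379) = (-282 + ((-3/2 - 5/4) + 12))*(-493) = (-282 + (-11/4 + 12))*(-493) = (-282 + 37/4)*(-493) = -1091/4*(-493) = 537863/4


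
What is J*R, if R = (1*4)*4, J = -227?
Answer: -3632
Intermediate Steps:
R = 16 (R = 4*4 = 16)
J*R = -227*16 = -3632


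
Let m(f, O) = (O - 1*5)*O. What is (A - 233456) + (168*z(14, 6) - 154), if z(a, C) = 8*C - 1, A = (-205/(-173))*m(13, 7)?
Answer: -39045652/173 ≈ -2.2570e+5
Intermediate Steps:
m(f, O) = O*(-5 + O) (m(f, O) = (O - 5)*O = (-5 + O)*O = O*(-5 + O))
A = 2870/173 (A = (-205/(-173))*(7*(-5 + 7)) = (-205*(-1/173))*(7*2) = (205/173)*14 = 2870/173 ≈ 16.590)
z(a, C) = -1 + 8*C
(A - 233456) + (168*z(14, 6) - 154) = (2870/173 - 233456) + (168*(-1 + 8*6) - 154) = -40385018/173 + (168*(-1 + 48) - 154) = -40385018/173 + (168*47 - 154) = -40385018/173 + (7896 - 154) = -40385018/173 + 7742 = -39045652/173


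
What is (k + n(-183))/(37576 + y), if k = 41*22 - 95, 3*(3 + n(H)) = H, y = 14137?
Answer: 743/51713 ≈ 0.014368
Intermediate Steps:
n(H) = -3 + H/3
k = 807 (k = 902 - 95 = 807)
(k + n(-183))/(37576 + y) = (807 + (-3 + (1/3)*(-183)))/(37576 + 14137) = (807 + (-3 - 61))/51713 = (807 - 64)*(1/51713) = 743*(1/51713) = 743/51713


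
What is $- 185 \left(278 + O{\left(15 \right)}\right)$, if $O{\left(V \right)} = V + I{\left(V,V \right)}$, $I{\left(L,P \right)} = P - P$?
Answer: $-54205$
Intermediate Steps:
$I{\left(L,P \right)} = 0$
$O{\left(V \right)} = V$ ($O{\left(V \right)} = V + 0 = V$)
$- 185 \left(278 + O{\left(15 \right)}\right) = - 185 \left(278 + 15\right) = \left(-185\right) 293 = -54205$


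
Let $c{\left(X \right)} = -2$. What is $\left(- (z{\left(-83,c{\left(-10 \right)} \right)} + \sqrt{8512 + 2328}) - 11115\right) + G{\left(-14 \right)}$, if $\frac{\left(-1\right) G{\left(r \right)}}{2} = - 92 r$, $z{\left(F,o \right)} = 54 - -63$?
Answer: $-13808 - 2 \sqrt{2710} \approx -13912.0$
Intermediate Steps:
$z{\left(F,o \right)} = 117$ ($z{\left(F,o \right)} = 54 + 63 = 117$)
$G{\left(r \right)} = 184 r$ ($G{\left(r \right)} = - 2 \left(- 92 r\right) = 184 r$)
$\left(- (z{\left(-83,c{\left(-10 \right)} \right)} + \sqrt{8512 + 2328}) - 11115\right) + G{\left(-14 \right)} = \left(- (117 + \sqrt{8512 + 2328}) - 11115\right) + 184 \left(-14\right) = \left(- (117 + \sqrt{10840}) - 11115\right) - 2576 = \left(- (117 + 2 \sqrt{2710}) - 11115\right) - 2576 = \left(\left(-117 - 2 \sqrt{2710}\right) - 11115\right) - 2576 = \left(-11232 - 2 \sqrt{2710}\right) - 2576 = -13808 - 2 \sqrt{2710}$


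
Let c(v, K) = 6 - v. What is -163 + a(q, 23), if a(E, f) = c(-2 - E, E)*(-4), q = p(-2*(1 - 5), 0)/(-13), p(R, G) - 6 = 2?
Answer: -2503/13 ≈ -192.54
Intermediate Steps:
p(R, G) = 8 (p(R, G) = 6 + 2 = 8)
q = -8/13 (q = 8/(-13) = 8*(-1/13) = -8/13 ≈ -0.61539)
a(E, f) = -32 - 4*E (a(E, f) = (6 - (-2 - E))*(-4) = (6 + (2 + E))*(-4) = (8 + E)*(-4) = -32 - 4*E)
-163 + a(q, 23) = -163 + (-32 - 4*(-8/13)) = -163 + (-32 + 32/13) = -163 - 384/13 = -2503/13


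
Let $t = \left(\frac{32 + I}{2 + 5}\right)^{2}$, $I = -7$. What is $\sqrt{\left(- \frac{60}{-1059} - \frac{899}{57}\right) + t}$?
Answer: $\frac{i \sqrt{58723500678}}{140847} \approx 1.7205 i$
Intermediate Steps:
$t = \frac{625}{49}$ ($t = \left(\frac{32 - 7}{2 + 5}\right)^{2} = \left(\frac{25}{7}\right)^{2} = \frac{625}{49} \approx 12.755$)
$\sqrt{\left(- \frac{60}{-1059} - \frac{899}{57}\right) + t} = \sqrt{\left(- \frac{60}{-1059} - \frac{899}{57}\right) + \frac{625}{49}} = \sqrt{\left(\left(-60\right) \left(- \frac{1}{1059}\right) - \frac{899}{57}\right) + \frac{625}{49}} = \sqrt{\left(\frac{20}{353} - \frac{899}{57}\right) + \frac{625}{49}} = \sqrt{- \frac{316207}{20121} + \frac{625}{49}} = \sqrt{- \frac{2918518}{985929}} = \frac{i \sqrt{58723500678}}{140847}$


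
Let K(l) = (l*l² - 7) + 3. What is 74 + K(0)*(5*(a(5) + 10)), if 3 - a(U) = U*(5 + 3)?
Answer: 614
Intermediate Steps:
K(l) = -4 + l³ (K(l) = (l³ - 7) + 3 = (-7 + l³) + 3 = -4 + l³)
a(U) = 3 - 8*U (a(U) = 3 - U*(5 + 3) = 3 - U*8 = 3 - 8*U)
74 + K(0)*(5*(a(5) + 10)) = 74 + (-4 + 0³)*(5*((3 - 8*5) + 10)) = 74 + (-4 + 0)*(5*((3 - 40) + 10)) = 74 - 20*(-37 + 10) = 74 - 20*(-27) = 74 - 4*(-135) = 74 + 540 = 614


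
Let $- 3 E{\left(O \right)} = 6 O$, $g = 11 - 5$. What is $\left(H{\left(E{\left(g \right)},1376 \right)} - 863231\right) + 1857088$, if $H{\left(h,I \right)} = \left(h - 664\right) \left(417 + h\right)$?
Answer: $720077$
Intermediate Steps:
$g = 6$ ($g = 11 - 5 = 6$)
$E{\left(O \right)} = - 2 O$ ($E{\left(O \right)} = - \frac{6 O}{3} = - 2 O$)
$H{\left(h,I \right)} = \left(-664 + h\right) \left(417 + h\right)$
$\left(H{\left(E{\left(g \right)},1376 \right)} - 863231\right) + 1857088 = \left(\left(-276888 + \left(\left(-2\right) 6\right)^{2} - 247 \left(\left(-2\right) 6\right)\right) - 863231\right) + 1857088 = \left(\left(-276888 + \left(-12\right)^{2} - -2964\right) - 863231\right) + 1857088 = \left(\left(-276888 + 144 + 2964\right) - 863231\right) + 1857088 = \left(-273780 - 863231\right) + 1857088 = -1137011 + 1857088 = 720077$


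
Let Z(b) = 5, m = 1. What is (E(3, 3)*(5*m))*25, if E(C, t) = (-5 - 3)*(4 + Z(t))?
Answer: -9000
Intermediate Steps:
E(C, t) = -72 (E(C, t) = (-5 - 3)*(4 + 5) = -8*9 = -72)
(E(3, 3)*(5*m))*25 = -360*25 = -9000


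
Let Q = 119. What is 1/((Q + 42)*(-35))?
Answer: -1/5635 ≈ -0.00017746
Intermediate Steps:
1/((Q + 42)*(-35)) = 1/((119 + 42)*(-35)) = 1/(161*(-35)) = 1/(-5635) = -1/5635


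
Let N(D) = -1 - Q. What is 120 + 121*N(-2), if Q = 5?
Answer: -606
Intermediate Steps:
N(D) = -6 (N(D) = -1 - 1*5 = -1 - 5 = -6)
120 + 121*N(-2) = 120 + 121*(-6) = 120 - 726 = -606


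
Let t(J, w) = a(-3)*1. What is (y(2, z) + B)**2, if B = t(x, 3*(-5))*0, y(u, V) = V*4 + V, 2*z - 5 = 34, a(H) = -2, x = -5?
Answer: 38025/4 ≈ 9506.3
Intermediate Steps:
z = 39/2 (z = 5/2 + (1/2)*34 = 5/2 + 17 = 39/2 ≈ 19.500)
t(J, w) = -2 (t(J, w) = -2*1 = -2)
y(u, V) = 5*V (y(u, V) = 4*V + V = 5*V)
B = 0 (B = -2*0 = 0)
(y(2, z) + B)**2 = (5*(39/2) + 0)**2 = (195/2 + 0)**2 = (195/2)**2 = 38025/4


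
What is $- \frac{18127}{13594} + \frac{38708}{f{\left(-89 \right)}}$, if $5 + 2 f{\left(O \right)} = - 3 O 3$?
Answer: $\frac{259491003}{2705206} \approx 95.923$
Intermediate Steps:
$f{\left(O \right)} = - \frac{5}{2} - \frac{9 O}{2}$ ($f{\left(O \right)} = - \frac{5}{2} + \frac{- 3 O 3}{2} = - \frac{5}{2} + \frac{\left(-9\right) O}{2} = - \frac{5}{2} - \frac{9 O}{2}$)
$- \frac{18127}{13594} + \frac{38708}{f{\left(-89 \right)}} = - \frac{18127}{13594} + \frac{38708}{- \frac{5}{2} - - \frac{801}{2}} = \left(-18127\right) \frac{1}{13594} + \frac{38708}{- \frac{5}{2} + \frac{801}{2}} = - \frac{18127}{13594} + \frac{38708}{398} = - \frac{18127}{13594} + 38708 \cdot \frac{1}{398} = - \frac{18127}{13594} + \frac{19354}{199} = \frac{259491003}{2705206}$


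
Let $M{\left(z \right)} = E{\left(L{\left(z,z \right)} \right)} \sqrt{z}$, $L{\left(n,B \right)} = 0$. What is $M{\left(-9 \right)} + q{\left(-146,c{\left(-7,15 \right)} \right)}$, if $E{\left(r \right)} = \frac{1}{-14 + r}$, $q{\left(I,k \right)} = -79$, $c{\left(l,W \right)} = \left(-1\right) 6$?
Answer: $-79 - \frac{3 i}{14} \approx -79.0 - 0.21429 i$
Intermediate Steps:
$c{\left(l,W \right)} = -6$
$M{\left(z \right)} = - \frac{\sqrt{z}}{14}$ ($M{\left(z \right)} = \frac{\sqrt{z}}{-14 + 0} = \frac{\sqrt{z}}{-14} = - \frac{\sqrt{z}}{14}$)
$M{\left(-9 \right)} + q{\left(-146,c{\left(-7,15 \right)} \right)} = - \frac{\sqrt{-9}}{14} - 79 = - \frac{3 i}{14} - 79 = -79 - \frac{3 i}{14}$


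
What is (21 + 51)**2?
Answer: 5184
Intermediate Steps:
(21 + 51)**2 = 72**2 = 5184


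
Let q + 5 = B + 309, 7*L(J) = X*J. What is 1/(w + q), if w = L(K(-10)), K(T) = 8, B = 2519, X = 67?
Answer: 7/20297 ≈ 0.00034488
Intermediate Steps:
L(J) = 67*J/7 (L(J) = (67*J)/7 = 67*J/7)
w = 536/7 (w = (67/7)*8 = 536/7 ≈ 76.571)
q = 2823 (q = -5 + (2519 + 309) = -5 + 2828 = 2823)
1/(w + q) = 1/(536/7 + 2823) = 1/(20297/7) = 7/20297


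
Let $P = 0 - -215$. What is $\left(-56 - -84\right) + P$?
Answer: $243$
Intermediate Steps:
$P = 215$ ($P = 0 + 215 = 215$)
$\left(-56 - -84\right) + P = \left(-56 - -84\right) + 215 = \left(-56 + 84\right) + 215 = 28 + 215 = 243$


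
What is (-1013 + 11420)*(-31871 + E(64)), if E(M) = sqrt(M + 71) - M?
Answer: -332347545 + 31221*sqrt(15) ≈ -3.3223e+8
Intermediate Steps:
E(M) = sqrt(71 + M) - M
(-1013 + 11420)*(-31871 + E(64)) = (-1013 + 11420)*(-31871 + (sqrt(71 + 64) - 1*64)) = 10407*(-31871 + (sqrt(135) - 64)) = 10407*(-31871 + (3*sqrt(15) - 64)) = 10407*(-31871 + (-64 + 3*sqrt(15))) = 10407*(-31935 + 3*sqrt(15)) = -332347545 + 31221*sqrt(15)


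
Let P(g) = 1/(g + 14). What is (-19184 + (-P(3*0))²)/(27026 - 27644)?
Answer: 3760063/121128 ≈ 31.042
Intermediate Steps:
P(g) = 1/(14 + g)
(-19184 + (-P(3*0))²)/(27026 - 27644) = (-19184 + (-1/(14 + 3*0))²)/(27026 - 27644) = (-19184 + (-1/(14 + 0))²)/(-618) = (-19184 + (-1/14)²)*(-1/618) = (-19184 + 1/196)*(-1/618) = -3760063/196*(-1/618) = 3760063/121128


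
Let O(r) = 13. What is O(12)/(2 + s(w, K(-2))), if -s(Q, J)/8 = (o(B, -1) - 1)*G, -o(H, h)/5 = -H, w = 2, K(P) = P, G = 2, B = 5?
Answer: -13/382 ≈ -0.034031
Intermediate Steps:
o(H, h) = 5*H (o(H, h) = -(-5)*H = 5*H)
s(Q, J) = -384 (s(Q, J) = -8*(5*5 - 1)*2 = -8*(25 - 1)*2 = -192*2 = -8*48 = -384)
O(12)/(2 + s(w, K(-2))) = 13/(2 - 384) = 13/(-382) = 13*(-1/382) = -13/382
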